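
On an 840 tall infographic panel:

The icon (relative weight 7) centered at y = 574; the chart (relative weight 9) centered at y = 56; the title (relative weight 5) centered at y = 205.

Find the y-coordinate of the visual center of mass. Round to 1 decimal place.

y ≈ 264.1

Total weight = 7 + 9 + 5 = 21.
y-moment: 7·574 + 9·56 + 5·205 = 5547; centroid 5547/21 ≈ 264.14.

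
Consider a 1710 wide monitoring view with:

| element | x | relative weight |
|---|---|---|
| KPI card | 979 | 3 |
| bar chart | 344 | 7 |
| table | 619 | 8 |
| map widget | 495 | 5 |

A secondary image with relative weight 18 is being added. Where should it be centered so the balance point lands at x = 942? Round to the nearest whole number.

With the secondary image, Σw becomes 3 + 7 + 8 + 5 + 18 = 41.
x: target moment 41×942 = 38622; current 3·979 + 7·344 + 8·619 + 5·495 = 12772; the secondary image supplies 25850, so x = 25850/18 ≈ 1436.11.

x ≈ 1436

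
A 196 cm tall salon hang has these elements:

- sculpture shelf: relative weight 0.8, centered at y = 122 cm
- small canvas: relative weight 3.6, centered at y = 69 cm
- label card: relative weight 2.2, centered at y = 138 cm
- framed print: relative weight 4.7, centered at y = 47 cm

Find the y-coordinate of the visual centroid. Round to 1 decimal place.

Σw = 0.8 + 3.6 + 2.2 + 4.7 = 11.3.
Σw·y = 0.8·122 + 3.6·69 + 2.2·138 + 4.7·47 = 870.5, so ȳ = 870.5/11.3 ≈ 77.04.

y ≈ 77.0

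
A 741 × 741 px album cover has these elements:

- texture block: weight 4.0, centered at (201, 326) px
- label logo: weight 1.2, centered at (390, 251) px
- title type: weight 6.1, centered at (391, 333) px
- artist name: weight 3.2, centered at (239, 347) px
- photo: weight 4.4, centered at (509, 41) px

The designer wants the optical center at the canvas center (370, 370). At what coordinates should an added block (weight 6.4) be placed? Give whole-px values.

With the added block, Σw becomes 4.0 + 1.2 + 6.1 + 3.2 + 4.4 + 6.4 = 25.3.
Along x: (6661.5 + 6.4·x) / 25.3 = 370 (existing moment 4.0·201 + 1.2·390 + 6.1·391 + 3.2·239 + 4.4·509 = 6661.5) ⇒ x = (9361.0 − 6661.5) / 6.4 ≈ 421.80.
Along y: (4927.3 + 6.4·y) / 25.3 = 370 (existing moment 4.0·326 + 1.2·251 + 6.1·333 + 3.2·347 + 4.4·41 = 4927.3) ⇒ y = (9361.0 − 4927.3) / 6.4 ≈ 692.77.

(422, 693)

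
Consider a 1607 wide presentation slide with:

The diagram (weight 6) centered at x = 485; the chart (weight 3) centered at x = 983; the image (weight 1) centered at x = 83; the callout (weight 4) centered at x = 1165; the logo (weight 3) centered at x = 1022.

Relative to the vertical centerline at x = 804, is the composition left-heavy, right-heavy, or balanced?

balanced

Total weight = 6 + 3 + 1 + 4 + 3 = 17.
Σw·x = 6·485 + 3·983 + 1·83 + 4·1165 + 3·1022 = 13668, so x̄ = 13668/17 ≈ 804.00.
That equals the midline 804 — balanced.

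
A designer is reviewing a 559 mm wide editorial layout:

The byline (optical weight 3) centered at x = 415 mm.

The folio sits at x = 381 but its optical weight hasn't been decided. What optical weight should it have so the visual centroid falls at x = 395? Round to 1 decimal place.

The single fixed element contributes weight 3, moment 3·415 = 1245.
Set Σw·x/Σw = 395: (1245 + 381w) = 395·(3 + w).
So w = (395·3 − 1245)/(381 − 395) = -60/-14 ≈ 4.29.

w ≈ 4.3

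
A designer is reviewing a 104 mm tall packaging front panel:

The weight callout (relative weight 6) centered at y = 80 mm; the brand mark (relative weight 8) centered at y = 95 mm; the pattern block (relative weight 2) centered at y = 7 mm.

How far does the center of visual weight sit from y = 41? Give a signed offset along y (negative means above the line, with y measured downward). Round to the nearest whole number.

≈ 37 mm

Σw = 6 + 8 + 2 = 16.
y: (6·80 + 8·95 + 2·7) / 16 = 1254 / 16 ≈ 78.38
Offset from y = 41: 78.38 − 41 ≈ 37.38.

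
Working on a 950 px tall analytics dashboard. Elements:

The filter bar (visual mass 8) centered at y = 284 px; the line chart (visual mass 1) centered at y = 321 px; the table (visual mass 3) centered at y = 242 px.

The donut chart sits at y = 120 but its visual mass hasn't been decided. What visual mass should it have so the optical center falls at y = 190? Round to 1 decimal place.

w ≈ 14.8

Fixed elements: Σw = 8 + 1 + 3 = 12, Σw·y = 8·284 + 1·321 + 3·242 = 3319.
For the centroid to hit 190: (3319 + w·120) / (12 + w) = 190.
So w = (190·12 − 3319)/(120 − 190) = -1039/-70 ≈ 14.84.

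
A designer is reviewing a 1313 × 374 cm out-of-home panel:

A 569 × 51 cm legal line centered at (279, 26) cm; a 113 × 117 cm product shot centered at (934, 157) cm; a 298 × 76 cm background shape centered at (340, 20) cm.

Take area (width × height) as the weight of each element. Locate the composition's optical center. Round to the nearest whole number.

Areas → weights: legal line 569·51 = 29019, product shot 113·117 = 13221, background shape 298·76 = 22648; Σw = 64888.
Σw·x = 29019·279 + 13221·934 + 22648·340 = 28145035, so x̄ = 28145035/64888 ≈ 433.75.
Σw·y = 29019·26 + 13221·157 + 22648·20 = 3283151, so ȳ = 3283151/64888 ≈ 50.60.

(434, 51)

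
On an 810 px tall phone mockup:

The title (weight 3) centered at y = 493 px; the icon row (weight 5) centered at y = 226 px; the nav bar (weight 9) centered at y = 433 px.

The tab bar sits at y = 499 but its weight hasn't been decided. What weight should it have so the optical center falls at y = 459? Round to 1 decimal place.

Known weights sum to 3 + 5 + 9 = 17; their moment is 3·493 + 5·226 + 9·433 = 6506.
Set Σw·y/Σw = 459: (6506 + 499w) = 459·(17 + w).
Solving: w = (459·17 − 6506) / (499 − 459) = 1297 / 40 ≈ 32.43.

w ≈ 32.4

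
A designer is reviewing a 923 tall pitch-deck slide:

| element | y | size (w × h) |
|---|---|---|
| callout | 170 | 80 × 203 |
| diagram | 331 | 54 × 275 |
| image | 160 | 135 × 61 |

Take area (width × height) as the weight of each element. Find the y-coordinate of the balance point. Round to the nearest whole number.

y ≈ 229

Areas: callout 80·203 = 16240, diagram 54·275 = 14850, image 135·61 = 8235. Total weight = 39325.
Σw·y = 16240·170 + 14850·331 + 8235·160 = 8993750, so ȳ = 8993750/39325 ≈ 228.70.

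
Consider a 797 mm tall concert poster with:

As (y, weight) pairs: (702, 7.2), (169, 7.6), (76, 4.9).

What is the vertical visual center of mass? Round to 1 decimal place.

y ≈ 340.7

Σw = 7.2 + 7.6 + 4.9 = 19.7.
Σw·y = 7.2·702 + 7.6·169 + 4.9·76 = 6711.2, so ȳ = 6711.2/19.7 ≈ 340.67.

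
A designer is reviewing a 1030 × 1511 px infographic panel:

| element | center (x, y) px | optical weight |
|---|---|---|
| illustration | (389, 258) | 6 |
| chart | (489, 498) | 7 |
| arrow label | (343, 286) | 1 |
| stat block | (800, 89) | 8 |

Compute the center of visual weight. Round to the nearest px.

Weights sum to 6 + 7 + 1 + 8 = 22.
x-moment: 6·389 + 7·489 + 1·343 + 8·800 = 12500; centroid 12500/22 ≈ 568.18.
y-moment: 6·258 + 7·498 + 1·286 + 8·89 = 6032; centroid 6032/22 ≈ 274.18.

(568, 274)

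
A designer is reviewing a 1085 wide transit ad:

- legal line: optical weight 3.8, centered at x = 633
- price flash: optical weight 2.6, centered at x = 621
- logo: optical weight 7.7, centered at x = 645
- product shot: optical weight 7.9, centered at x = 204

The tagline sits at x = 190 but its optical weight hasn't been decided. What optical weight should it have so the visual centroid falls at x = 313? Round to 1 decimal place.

Fixed elements: Σw = 3.8 + 2.6 + 7.7 + 7.9 = 22.0, Σw·x = 3.8·633 + 2.6·621 + 7.7·645 + 7.9·204 = 10598.1.
Balance at x = 313 requires (10598.1 + w·190) / (22.0 + w) = 313.
Rearranging, w·(190 − 313) = 313·22.0 − 10598.1 = -3712.1, so w ≈ -3712.1/-123 = 30.18.

w ≈ 30.2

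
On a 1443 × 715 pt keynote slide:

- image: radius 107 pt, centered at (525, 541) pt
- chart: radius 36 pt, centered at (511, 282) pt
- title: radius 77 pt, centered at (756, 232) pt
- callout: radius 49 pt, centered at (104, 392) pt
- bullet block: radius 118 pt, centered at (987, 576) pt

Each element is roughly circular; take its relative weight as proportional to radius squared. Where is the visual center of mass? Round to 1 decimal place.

r² weights: image 107² = 11449, chart 36² = 1296, title 77² = 5929, callout 49² = 2401, bullet block 118² = 13924. Total = 34999.
x-moment: 11449·525 + 1296·511 + 5929·756 + 2401·104 + 13924·987 = 25147997; centroid 25147997/34999 ≈ 718.53.
y-moment: 11449·541 + 1296·282 + 5929·232 + 2401·392 + 13924·576 = 16896325; centroid 16896325/34999 ≈ 482.77.

(718.5, 482.8)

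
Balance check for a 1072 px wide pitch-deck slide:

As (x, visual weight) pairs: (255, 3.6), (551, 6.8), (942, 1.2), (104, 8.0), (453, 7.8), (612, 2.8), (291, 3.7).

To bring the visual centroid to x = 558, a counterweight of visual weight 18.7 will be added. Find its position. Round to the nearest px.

New total weight: (3.6 + 6.8 + 1.2 + 8.0 + 7.8 + 2.8 + 3.7) + 18.7 = 52.6.
x: target moment 52.6×558 = 29350.8; current 3.6·255 + 6.8·551 + 1.2·942 + 8.0·104 + 7.8·453 + 2.8·612 + 3.7·291 = 12950.9; the counterweight supplies 16399.9, so x = 16399.9/18.7 ≈ 877.00.

x ≈ 877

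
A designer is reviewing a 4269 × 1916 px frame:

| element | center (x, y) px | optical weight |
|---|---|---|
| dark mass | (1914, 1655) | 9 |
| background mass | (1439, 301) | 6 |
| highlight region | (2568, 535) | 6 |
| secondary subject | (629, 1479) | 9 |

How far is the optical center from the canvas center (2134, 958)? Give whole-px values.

Total weight = 9 + 6 + 6 + 9 = 30.
Σw·x = 9·1914 + 6·1439 + 6·2568 + 9·629 = 46929, so x̄ = 46929/30 ≈ 1564.30.
Σw·y = 9·1655 + 6·301 + 6·535 + 9·1479 = 33222, so ȳ = 33222/30 ≈ 1107.40.
Relative to (2134, 958): Δ = (-569.70, 149.40); |Δ| = √(-569.70² + 149.40²) ≈ 588.96.

≈ 589 px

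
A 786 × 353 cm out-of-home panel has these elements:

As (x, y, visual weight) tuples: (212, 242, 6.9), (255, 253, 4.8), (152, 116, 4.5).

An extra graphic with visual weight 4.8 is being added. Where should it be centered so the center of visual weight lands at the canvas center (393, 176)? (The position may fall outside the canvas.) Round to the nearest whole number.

(1017, 60)

New total weight: (6.9 + 4.8 + 4.5) + 4.8 = 21.0.
x: need Σw·x = 21.0·393 = 8253.0. Existing = 6.9·212 + 4.8·255 + 4.5·152 = 3370.8. Remainder 4882.2 / 4.8 ≈ 1017.12.
y: need Σw·y = 21.0·176 = 3696.0. Existing = 6.9·242 + 4.8·253 + 4.5·116 = 3406.2. Remainder 289.8 / 4.8 ≈ 60.38.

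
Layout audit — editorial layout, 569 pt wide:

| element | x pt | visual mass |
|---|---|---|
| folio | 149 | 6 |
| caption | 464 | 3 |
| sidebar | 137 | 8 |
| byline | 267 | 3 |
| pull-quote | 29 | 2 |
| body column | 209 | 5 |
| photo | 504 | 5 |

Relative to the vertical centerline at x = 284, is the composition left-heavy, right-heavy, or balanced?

left-heavy

Σw = 6 + 3 + 8 + 3 + 2 + 5 + 5 = 32.
Σw·x = 7806; x̄ = 7806/32 ≈ 243.94.
243.9 lies left of the midline 284, so the layout is left-heavy.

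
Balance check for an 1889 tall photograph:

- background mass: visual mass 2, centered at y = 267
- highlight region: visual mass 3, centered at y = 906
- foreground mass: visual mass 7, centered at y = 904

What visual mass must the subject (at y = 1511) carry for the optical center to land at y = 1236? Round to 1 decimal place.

w ≈ 19.1

Existing Σw = 12 (2 + 3 + 7); existing moment 2·267 + 3·906 + 7·904 = 9580.
Balance at y = 1236 requires (9580 + w·1511) / (12 + w) = 1236.
So w = (1236·12 − 9580)/(1511 − 1236) = 5252/275 ≈ 19.10.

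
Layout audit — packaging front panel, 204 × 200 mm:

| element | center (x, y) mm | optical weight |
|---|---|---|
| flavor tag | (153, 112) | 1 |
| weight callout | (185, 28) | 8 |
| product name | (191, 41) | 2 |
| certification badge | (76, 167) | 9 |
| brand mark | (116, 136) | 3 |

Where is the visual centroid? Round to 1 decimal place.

(132.5, 101.3)

Total weight = 1 + 8 + 2 + 9 + 3 = 23.
x-moment: 1·153 + 8·185 + 2·191 + 9·76 + 3·116 = 3047; centroid 3047/23 ≈ 132.48.
y-moment: 1·112 + 8·28 + 2·41 + 9·167 + 3·136 = 2329; centroid 2329/23 ≈ 101.26.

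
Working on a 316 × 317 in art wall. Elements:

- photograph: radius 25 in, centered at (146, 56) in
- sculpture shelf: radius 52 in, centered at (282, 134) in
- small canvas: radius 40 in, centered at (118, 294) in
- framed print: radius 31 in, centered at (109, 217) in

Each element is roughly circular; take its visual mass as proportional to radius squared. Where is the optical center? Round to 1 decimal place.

Weights ∝ r²: photograph 25² = 625, sculpture shelf 52² = 2704, small canvas 40² = 1600, framed print 31² = 961; Σw = 5890.
x-moment: 625·146 + 2704·282 + 1600·118 + 961·109 = 1147327; centroid 1147327/5890 ≈ 194.79.
y-moment: 625·56 + 2704·134 + 1600·294 + 961·217 = 1076273; centroid 1076273/5890 ≈ 182.73.

(194.8, 182.7)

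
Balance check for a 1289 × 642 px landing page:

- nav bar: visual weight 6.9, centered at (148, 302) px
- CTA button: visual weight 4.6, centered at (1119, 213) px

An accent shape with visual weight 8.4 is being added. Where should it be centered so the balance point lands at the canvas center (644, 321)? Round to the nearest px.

After adding the accent shape, total weight = 6.9 + 4.6 + 8.4 = 19.9.
x: need Σw·x = 19.9·644 = 12815.6. Existing = 6.9·148 + 4.6·1119 = 6168.6. Remainder 6647.0 / 8.4 ≈ 791.31.
y: need Σw·y = 19.9·321 = 6387.9. Existing = 6.9·302 + 4.6·213 = 3063.6. Remainder 3324.3 / 8.4 ≈ 395.75.

(791, 396)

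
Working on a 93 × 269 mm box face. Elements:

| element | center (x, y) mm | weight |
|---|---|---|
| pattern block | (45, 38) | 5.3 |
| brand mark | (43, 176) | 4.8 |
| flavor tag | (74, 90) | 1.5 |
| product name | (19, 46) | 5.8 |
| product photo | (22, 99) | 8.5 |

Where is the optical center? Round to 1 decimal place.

(32.9, 88.4)

Σw = 5.3 + 4.8 + 1.5 + 5.8 + 8.5 = 25.9.
x-moment: 5.3·45 + 4.8·43 + 1.5·74 + 5.8·19 + 8.5·22 = 853.1; centroid 853.1/25.9 ≈ 32.94.
y-moment: 5.3·38 + 4.8·176 + 1.5·90 + 5.8·46 + 8.5·99 = 2289.5; centroid 2289.5/25.9 ≈ 88.40.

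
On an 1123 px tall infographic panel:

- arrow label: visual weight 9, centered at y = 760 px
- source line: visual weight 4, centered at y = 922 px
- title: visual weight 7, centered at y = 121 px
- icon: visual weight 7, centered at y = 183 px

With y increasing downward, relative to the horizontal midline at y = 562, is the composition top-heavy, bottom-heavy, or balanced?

Weights sum to 9 + 4 + 7 + 7 = 27.
y: (9·760 + 4·922 + 7·121 + 7·183) / 27 = 12656 / 27 ≈ 468.74
Since 468.7 is above (smaller y than) 562, the composition reads top-heavy.

top-heavy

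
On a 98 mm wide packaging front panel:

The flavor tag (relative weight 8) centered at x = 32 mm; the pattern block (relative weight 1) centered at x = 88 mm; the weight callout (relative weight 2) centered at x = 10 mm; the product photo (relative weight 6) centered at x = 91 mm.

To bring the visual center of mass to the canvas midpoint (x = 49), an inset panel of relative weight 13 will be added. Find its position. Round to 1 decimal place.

With the inset panel, Σw becomes 8 + 1 + 2 + 6 + 13 = 30.
Along x: (910 + 13·x) / 30 = 49 (existing moment 8·32 + 1·88 + 2·10 + 6·91 = 910) ⇒ x = (1470 − 910) / 13 ≈ 43.08.

x ≈ 43.1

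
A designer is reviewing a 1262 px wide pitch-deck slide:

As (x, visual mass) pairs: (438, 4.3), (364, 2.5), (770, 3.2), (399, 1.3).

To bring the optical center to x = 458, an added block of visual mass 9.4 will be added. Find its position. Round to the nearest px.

With the added block, Σw becomes 4.3 + 2.5 + 3.2 + 1.3 + 9.4 = 20.7.
Along x: (5776.1 + 9.4·x) / 20.7 = 458 (existing moment 4.3·438 + 2.5·364 + 3.2·770 + 1.3·399 = 5776.1) ⇒ x = (9480.6 − 5776.1) / 9.4 ≈ 394.10.

x ≈ 394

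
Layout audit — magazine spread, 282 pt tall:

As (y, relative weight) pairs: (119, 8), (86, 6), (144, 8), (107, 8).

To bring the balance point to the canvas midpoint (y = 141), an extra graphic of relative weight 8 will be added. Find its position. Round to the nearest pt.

y ≈ 235

After adding the extra graphic, total weight = 8 + 6 + 8 + 8 + 8 = 38.
y: need Σw·y = 38·141 = 5358. Existing = 8·119 + 6·86 + 8·144 + 8·107 = 3476. Remainder 1882 / 8 ≈ 235.25.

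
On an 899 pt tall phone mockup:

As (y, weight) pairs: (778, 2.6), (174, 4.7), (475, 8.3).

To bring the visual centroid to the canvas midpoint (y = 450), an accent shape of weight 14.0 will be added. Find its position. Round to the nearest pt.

y ≈ 467

After adding the accent shape, total weight = 2.6 + 4.7 + 8.3 + 14.0 = 29.6.
Along y: (6783.1 + 14.0·y) / 29.6 = 450 (existing moment 2.6·778 + 4.7·174 + 8.3·475 = 6783.1) ⇒ y = (13320.0 − 6783.1) / 14.0 ≈ 466.92.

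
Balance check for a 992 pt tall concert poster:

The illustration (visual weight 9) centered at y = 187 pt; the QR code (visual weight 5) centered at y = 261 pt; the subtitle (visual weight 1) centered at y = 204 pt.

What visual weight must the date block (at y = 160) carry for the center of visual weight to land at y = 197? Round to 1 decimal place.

Known weights sum to 9 + 5 + 1 = 15; their moment is 9·187 + 5·261 + 1·204 = 3192.
For the centroid to hit 197: (3192 + w·160) / (15 + w) = 197.
So w = (197·15 − 3192)/(160 − 197) = -237/-37 ≈ 6.41.

w ≈ 6.4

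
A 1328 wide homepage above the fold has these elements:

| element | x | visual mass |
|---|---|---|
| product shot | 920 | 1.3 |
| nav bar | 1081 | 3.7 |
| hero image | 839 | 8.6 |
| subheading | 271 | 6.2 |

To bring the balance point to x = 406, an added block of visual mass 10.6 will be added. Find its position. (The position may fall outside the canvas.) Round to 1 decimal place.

New total weight: (1.3 + 3.7 + 8.6 + 6.2) + 10.6 = 30.4.
x: need Σw·x = 30.4·406 = 12342.4. Existing = 1.3·920 + 3.7·1081 + 8.6·839 + 6.2·271 = 14091.3. Remainder -1748.9 / 10.6 ≈ -164.99.

x ≈ -165.0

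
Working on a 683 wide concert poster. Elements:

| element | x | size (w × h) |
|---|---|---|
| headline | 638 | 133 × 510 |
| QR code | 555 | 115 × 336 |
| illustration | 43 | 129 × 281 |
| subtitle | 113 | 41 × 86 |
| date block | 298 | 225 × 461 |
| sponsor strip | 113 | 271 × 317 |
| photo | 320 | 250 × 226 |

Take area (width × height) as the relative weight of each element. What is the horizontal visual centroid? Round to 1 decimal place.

x ≈ 319.5

Taking area as weight: headline 133·510 = 67830, QR code 115·336 = 38640, illustration 129·281 = 36249, subtitle 41·86 = 3526, date block 225·461 = 103725, sponsor strip 271·317 = 85907, photo 250·226 = 56500. Sum 392377.
Σw·x = 67830·638 + 38640·555 + 36249·43 + 3526·113 + 103725·298 + 85907·113 + 56500·320 = 125375426, so x̄ = 125375426/392377 ≈ 319.53.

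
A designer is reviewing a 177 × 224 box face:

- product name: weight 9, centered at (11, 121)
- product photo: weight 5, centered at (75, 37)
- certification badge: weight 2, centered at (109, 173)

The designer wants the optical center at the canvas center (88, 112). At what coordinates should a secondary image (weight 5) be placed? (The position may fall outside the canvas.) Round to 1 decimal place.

After adding the secondary image, total weight = 9 + 5 + 2 + 5 = 21.
Along x: (692 + 5·x) / 21 = 88 (existing moment 9·11 + 5·75 + 2·109 = 692) ⇒ x = (1848 − 692) / 5 ≈ 231.20.
Along y: (1620 + 5·y) / 21 = 112 (existing moment 9·121 + 5·37 + 2·173 = 1620) ⇒ y = (2352 − 1620) / 5 ≈ 146.40.

(231.2, 146.4)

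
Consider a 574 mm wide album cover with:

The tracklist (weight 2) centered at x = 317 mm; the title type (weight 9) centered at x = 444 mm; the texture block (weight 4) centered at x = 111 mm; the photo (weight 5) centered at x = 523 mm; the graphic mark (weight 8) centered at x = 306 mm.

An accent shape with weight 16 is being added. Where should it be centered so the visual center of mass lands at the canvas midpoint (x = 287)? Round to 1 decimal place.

x ≈ 155.7

After adding the accent shape, total weight = 2 + 9 + 4 + 5 + 8 + 16 = 44.
x: need Σw·x = 44·287 = 12628. Existing = 2·317 + 9·444 + 4·111 + 5·523 + 8·306 = 10137. Remainder 2491 / 16 ≈ 155.69.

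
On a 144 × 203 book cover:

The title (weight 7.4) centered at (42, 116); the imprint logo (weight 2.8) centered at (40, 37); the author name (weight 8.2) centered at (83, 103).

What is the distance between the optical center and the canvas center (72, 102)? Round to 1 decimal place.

Total weight = 7.4 + 2.8 + 8.2 = 18.4.
x: (7.4·42 + 2.8·40 + 8.2·83) / 18.4 = 1103.4 / 18.4 ≈ 59.97
y: (7.4·116 + 2.8·37 + 8.2·103) / 18.4 = 1806.6 / 18.4 ≈ 98.18
Relative to (72, 102): Δ = (-12.03, -3.82); |Δ| = √(-12.03² + -3.82²) ≈ 12.62.

≈ 12.6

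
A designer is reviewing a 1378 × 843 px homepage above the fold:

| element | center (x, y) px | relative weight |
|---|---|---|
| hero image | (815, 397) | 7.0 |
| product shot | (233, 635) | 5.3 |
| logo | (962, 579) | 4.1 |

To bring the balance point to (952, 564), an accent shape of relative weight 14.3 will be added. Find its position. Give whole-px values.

(1283, 615)

With the accent shape, Σw becomes 7.0 + 5.3 + 4.1 + 14.3 = 30.7.
x: target moment 30.7×952 = 29226.4; current 7.0·815 + 5.3·233 + 4.1·962 = 10884.1; the accent shape supplies 18342.3, so x = 18342.3/14.3 ≈ 1282.68.
y: target moment 30.7×564 = 17314.8; current 7.0·397 + 5.3·635 + 4.1·579 = 8518.4; the accent shape supplies 8796.4, so y = 8796.4/14.3 ≈ 615.13.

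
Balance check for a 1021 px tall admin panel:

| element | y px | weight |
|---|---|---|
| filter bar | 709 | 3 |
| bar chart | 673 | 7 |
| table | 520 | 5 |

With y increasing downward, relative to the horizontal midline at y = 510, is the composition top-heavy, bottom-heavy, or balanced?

bottom-heavy

Weights sum to 3 + 7 + 5 = 15.
Σw·y = 3·709 + 7·673 + 5·520 = 9438, so ȳ = 9438/15 ≈ 629.20.
629.2 lies below (larger y than) the midline 510, so the layout is bottom-heavy.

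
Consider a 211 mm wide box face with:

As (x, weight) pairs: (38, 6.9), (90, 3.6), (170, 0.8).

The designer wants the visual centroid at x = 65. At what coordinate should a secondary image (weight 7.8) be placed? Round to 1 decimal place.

x ≈ 66.6

With the secondary image, Σw becomes 6.9 + 3.6 + 0.8 + 7.8 = 19.1.
x: need Σw·x = 19.1·65 = 1241.5. Existing = 6.9·38 + 3.6·90 + 0.8·170 = 722.2. Remainder 519.3 / 7.8 ≈ 66.58.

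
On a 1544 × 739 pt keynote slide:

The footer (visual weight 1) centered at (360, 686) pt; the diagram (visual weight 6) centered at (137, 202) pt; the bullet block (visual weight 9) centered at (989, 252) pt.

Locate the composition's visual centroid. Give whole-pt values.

Σw = 1 + 6 + 9 = 16.
x: (1·360 + 6·137 + 9·989) / 16 = 10083 / 16 ≈ 630.19
y: (1·686 + 6·202 + 9·252) / 16 = 4166 / 16 ≈ 260.38

(630, 260)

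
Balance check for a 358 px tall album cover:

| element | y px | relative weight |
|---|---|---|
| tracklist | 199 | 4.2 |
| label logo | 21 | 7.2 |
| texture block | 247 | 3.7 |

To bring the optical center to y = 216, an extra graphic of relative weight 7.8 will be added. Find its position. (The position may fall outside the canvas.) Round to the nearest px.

With the extra graphic, Σw becomes 4.2 + 7.2 + 3.7 + 7.8 = 22.9.
y: need Σw·y = 22.9·216 = 4946.4. Existing = 4.2·199 + 7.2·21 + 3.7·247 = 1900.9. Remainder 3045.5 / 7.8 ≈ 390.45.

y ≈ 390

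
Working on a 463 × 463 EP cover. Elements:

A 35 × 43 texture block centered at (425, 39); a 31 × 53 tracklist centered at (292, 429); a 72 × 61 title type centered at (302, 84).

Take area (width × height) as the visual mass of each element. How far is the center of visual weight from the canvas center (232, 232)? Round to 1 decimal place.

≈ 123.4

Taking area as weight: texture block 35·43 = 1505, tracklist 31·53 = 1643, title type 72·61 = 4392. Sum 7540.
x: (1505·425 + 1643·292 + 4392·302) / 7540 = 2445765 / 7540 ≈ 324.37
y: (1505·39 + 1643·429 + 4392·84) / 7540 = 1132470 / 7540 ≈ 150.19
Relative to (232, 232): Δ = (92.37, -81.81); |Δ| = √(92.37² + -81.81²) ≈ 123.39.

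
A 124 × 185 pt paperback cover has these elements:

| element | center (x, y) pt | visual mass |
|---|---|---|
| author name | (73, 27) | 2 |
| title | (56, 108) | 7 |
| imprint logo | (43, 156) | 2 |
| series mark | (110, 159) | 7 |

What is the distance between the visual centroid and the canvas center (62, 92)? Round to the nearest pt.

Weights sum to 2 + 7 + 2 + 7 = 18.
x-moment: 2·73 + 7·56 + 2·43 + 7·110 = 1394; centroid 1394/18 ≈ 77.44.
y-moment: 2·27 + 7·108 + 2·156 + 7·159 = 2235; centroid 2235/18 ≈ 124.17.
Offset from (62, 92): Δx ≈ 15.44, Δy ≈ 32.17; distance = √(Δx² + Δy²) ≈ 35.68.

≈ 36 pt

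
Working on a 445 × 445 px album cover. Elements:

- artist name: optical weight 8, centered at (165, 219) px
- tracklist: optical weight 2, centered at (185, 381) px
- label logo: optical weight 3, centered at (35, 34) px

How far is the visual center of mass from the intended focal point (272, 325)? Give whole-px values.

Weights sum to 8 + 2 + 3 = 13.
x-moment: 8·165 + 2·185 + 3·35 = 1795; centroid 1795/13 ≈ 138.08.
y-moment: 8·219 + 2·381 + 3·34 = 2616; centroid 2616/13 ≈ 201.23.
Offset from (272, 325): Δx ≈ -133.92, Δy ≈ -123.77; distance = √(Δx² + Δy²) ≈ 182.36.

≈ 182 px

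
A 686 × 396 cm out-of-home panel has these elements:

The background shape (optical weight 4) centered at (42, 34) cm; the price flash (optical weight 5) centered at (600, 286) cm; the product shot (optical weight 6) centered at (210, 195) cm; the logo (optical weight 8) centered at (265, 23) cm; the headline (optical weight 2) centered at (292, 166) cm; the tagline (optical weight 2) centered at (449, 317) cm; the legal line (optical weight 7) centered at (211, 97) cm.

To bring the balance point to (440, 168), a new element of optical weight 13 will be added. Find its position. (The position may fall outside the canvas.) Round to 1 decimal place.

After adding the new element, total weight = 4 + 5 + 6 + 8 + 2 + 2 + 7 + 13 = 47.
Along x: (9507 + 13·x) / 47 = 440 (existing moment 4·42 + 5·600 + 6·210 + 8·265 + 2·292 + 2·449 + 7·211 = 9507) ⇒ x = (20680 − 9507) / 13 ≈ 859.46.
Along y: (4565 + 13·y) / 47 = 168 (existing moment 4·34 + 5·286 + 6·195 + 8·23 + 2·166 + 2·317 + 7·97 = 4565) ⇒ y = (7896 − 4565) / 13 ≈ 256.23.

(859.5, 256.2)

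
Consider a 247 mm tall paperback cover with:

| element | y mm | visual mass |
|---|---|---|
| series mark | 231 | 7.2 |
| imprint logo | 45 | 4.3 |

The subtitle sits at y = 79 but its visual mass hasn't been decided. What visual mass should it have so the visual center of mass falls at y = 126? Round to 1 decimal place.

w ≈ 8.7

Existing Σw = 11.5 (7.2 + 4.3); existing moment 7.2·231 + 4.3·45 = 1856.7.
Set Σw·y/Σw = 126: (1856.7 + 79w) = 126·(11.5 + w).
Solving: w = (126·11.5 − 1856.7) / (79 − 126) = -407.7 / -47 ≈ 8.67.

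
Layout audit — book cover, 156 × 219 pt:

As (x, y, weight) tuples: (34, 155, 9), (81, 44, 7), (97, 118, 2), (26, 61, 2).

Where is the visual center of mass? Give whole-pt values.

(56, 103)

Total weight = 9 + 7 + 2 + 2 = 20.
x: (9·34 + 7·81 + 2·97 + 2·26) / 20 = 1119 / 20 ≈ 55.95
y: (9·155 + 7·44 + 2·118 + 2·61) / 20 = 2061 / 20 ≈ 103.05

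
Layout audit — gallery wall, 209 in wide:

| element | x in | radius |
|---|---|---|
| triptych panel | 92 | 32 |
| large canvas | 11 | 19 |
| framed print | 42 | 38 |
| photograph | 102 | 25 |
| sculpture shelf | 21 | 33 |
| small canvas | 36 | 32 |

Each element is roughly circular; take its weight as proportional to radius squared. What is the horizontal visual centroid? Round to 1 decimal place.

x ≈ 50.7

Weights ∝ r²: triptych panel 32² = 1024, large canvas 19² = 361, framed print 38² = 1444, photograph 25² = 625, sculpture shelf 33² = 1089, small canvas 32² = 1024; Σw = 5567.
x: (1024·92 + 361·11 + 1444·42 + 625·102 + 1089·21 + 1024·36) / 5567 = 282310 / 5567 ≈ 50.71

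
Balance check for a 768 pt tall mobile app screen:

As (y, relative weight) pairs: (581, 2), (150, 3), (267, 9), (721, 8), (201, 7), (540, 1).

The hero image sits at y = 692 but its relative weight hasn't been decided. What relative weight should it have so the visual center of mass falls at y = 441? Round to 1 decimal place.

Fixed elements: Σw = 2 + 3 + 9 + 8 + 7 + 1 = 30, Σw·y = 2·581 + 3·150 + 9·267 + 8·721 + 7·201 + 1·540 = 11730.
Balance at y = 441 requires (11730 + w·692) / (30 + w) = 441.
So w = (441·30 − 11730)/(692 − 441) = 1500/251 ≈ 5.98.

w ≈ 6.0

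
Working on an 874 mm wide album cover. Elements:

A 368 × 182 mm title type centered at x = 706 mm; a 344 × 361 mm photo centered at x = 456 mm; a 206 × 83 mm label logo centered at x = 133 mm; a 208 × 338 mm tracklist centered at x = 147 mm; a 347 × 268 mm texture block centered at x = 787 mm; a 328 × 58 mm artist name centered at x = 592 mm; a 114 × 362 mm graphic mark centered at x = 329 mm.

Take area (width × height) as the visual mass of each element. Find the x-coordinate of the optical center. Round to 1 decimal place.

x ≈ 496.8

Areas → weights: title type 368·182 = 66976, photo 344·361 = 124184, label logo 206·83 = 17098, tracklist 208·338 = 70304, texture block 347·268 = 92996, artist name 328·58 = 19024, graphic mark 114·362 = 41268; Σw = 431850.
x-moment: 66976·706 + 124184·456 + 17098·133 + 70304·147 + 92996·787 + 19024·592 + 41268·329 = 214548914; centroid 214548914/431850 ≈ 496.81.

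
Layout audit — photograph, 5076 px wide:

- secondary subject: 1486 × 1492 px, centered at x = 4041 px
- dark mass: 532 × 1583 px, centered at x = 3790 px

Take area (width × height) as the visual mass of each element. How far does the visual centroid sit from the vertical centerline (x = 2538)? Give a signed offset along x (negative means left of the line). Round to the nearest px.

Areas → weights: secondary subject 1486·1492 = 2217112, dark mass 532·1583 = 842156; Σw = 3059268.
x: (2217112·4041 + 842156·3790) / 3059268 = 12151120832 / 3059268 ≈ 3971.90
Against x = 2538, that's 3971.90 − 2538 = 1433.90.

≈ 1434 px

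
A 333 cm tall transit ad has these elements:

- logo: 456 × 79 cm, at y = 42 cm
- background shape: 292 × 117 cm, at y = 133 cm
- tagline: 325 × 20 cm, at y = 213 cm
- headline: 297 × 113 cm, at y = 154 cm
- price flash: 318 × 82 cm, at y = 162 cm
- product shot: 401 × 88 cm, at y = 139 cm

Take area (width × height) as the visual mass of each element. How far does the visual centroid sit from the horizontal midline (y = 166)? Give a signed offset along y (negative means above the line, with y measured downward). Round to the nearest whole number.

≈ -39 cm

Taking area as weight: logo 456·79 = 36024, background shape 292·117 = 34164, tagline 325·20 = 6500, headline 297·113 = 33561, price flash 318·82 = 26076, product shot 401·88 = 35288. Sum 171613.
y: (36024·42 + 34164·133 + 6500·213 + 33561·154 + 26076·162 + 35288·139) / 171613 = 21739058 / 171613 ≈ 126.67
Difference: 126.67 − 166 ≈ -39.33.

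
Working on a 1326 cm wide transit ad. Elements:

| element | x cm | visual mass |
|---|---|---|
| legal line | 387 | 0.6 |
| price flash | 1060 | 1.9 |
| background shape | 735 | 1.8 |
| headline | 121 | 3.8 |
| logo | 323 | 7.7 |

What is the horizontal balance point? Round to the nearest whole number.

x ≈ 412

Total weight = 0.6 + 1.9 + 1.8 + 3.8 + 7.7 = 15.8.
x-moment: 0.6·387 + 1.9·1060 + 1.8·735 + 3.8·121 + 7.7·323 = 6516.1; centroid 6516.1/15.8 ≈ 412.41.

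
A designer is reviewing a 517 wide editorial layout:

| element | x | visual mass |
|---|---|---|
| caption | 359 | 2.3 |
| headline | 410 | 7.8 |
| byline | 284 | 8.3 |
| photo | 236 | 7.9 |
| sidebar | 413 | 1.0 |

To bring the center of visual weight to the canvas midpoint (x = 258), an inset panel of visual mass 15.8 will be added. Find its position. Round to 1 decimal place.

With the inset panel, Σw becomes 2.3 + 7.8 + 8.3 + 7.9 + 1.0 + 15.8 = 43.1.
x: target moment 43.1×258 = 11119.8; current 2.3·359 + 7.8·410 + 8.3·284 + 7.9·236 + 1.0·413 = 8658.3; the inset panel supplies 2461.5, so x = 2461.5/15.8 ≈ 155.79.

x ≈ 155.8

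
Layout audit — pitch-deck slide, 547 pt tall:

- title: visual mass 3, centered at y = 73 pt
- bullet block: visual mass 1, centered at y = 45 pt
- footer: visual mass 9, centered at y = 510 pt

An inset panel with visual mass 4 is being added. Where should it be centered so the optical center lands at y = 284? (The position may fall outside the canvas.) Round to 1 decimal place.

y ≈ -6.5

New total weight: (3 + 1 + 9) + 4 = 17.
y: need Σw·y = 17·284 = 4828. Existing = 3·73 + 1·45 + 9·510 = 4854. Remainder -26 / 4 ≈ -6.50.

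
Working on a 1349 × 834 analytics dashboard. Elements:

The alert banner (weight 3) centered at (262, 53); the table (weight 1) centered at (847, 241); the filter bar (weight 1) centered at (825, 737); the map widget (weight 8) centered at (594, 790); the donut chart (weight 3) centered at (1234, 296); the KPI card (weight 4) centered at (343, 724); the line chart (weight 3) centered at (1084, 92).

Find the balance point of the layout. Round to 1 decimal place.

(675.5, 500.7)

Σw = 3 + 1 + 1 + 8 + 3 + 4 + 3 = 23.
Σw·x = 3·262 + 1·847 + 1·825 + 8·594 + 3·1234 + 4·343 + 3·1084 = 15536, so x̄ = 15536/23 ≈ 675.48.
Σw·y = 3·53 + 1·241 + 1·737 + 8·790 + 3·296 + 4·724 + 3·92 = 11517, so ȳ = 11517/23 ≈ 500.74.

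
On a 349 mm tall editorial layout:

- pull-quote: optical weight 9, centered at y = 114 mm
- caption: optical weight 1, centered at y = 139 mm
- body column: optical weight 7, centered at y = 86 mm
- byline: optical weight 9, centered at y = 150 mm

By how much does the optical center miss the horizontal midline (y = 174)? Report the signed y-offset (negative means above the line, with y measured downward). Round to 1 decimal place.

≈ -54.1 mm

Total weight = 9 + 1 + 7 + 9 = 26.
Σw·y = 9·114 + 1·139 + 7·86 + 9·150 = 3117, so ȳ = 3117/26 ≈ 119.88.
Offset from y = 174: 119.88 − 174 ≈ -54.12.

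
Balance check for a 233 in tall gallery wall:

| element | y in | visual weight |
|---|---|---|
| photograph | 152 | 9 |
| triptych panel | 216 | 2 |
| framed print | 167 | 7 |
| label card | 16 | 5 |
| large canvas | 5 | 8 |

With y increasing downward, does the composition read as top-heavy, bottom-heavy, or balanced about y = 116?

top-heavy

Weights sum to 9 + 2 + 7 + 5 + 8 = 31.
Σw·y = 9·152 + 2·216 + 7·167 + 5·16 + 8·5 = 3089, so ȳ = 3089/31 ≈ 99.65.
Since 99.6 is above (smaller y than) 116, the composition reads top-heavy.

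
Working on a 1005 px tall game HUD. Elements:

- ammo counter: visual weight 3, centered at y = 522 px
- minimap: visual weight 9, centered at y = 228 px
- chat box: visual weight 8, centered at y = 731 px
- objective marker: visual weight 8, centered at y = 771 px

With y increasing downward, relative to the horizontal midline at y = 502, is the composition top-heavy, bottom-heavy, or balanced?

bottom-heavy

Weights sum to 3 + 9 + 8 + 8 = 28.
y: (3·522 + 9·228 + 8·731 + 8·771) / 28 = 15634 / 28 ≈ 558.36
558.4 lies below (larger y than) the midline 502, so the layout is bottom-heavy.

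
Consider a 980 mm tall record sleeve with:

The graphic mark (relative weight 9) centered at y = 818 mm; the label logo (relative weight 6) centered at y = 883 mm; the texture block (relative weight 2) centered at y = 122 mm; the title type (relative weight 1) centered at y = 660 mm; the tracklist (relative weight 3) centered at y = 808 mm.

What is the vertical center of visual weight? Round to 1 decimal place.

y ≈ 761.3

Weights sum to 9 + 6 + 2 + 1 + 3 = 21.
y-moment: 9·818 + 6·883 + 2·122 + 1·660 + 3·808 = 15988; centroid 15988/21 ≈ 761.33.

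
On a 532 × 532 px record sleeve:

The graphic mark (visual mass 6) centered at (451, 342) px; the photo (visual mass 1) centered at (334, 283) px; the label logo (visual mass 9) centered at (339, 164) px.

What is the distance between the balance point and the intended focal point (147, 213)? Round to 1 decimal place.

Weights sum to 6 + 1 + 9 = 16.
x-moment: 6·451 + 1·334 + 9·339 = 6091; centroid 6091/16 ≈ 380.69.
y-moment: 6·342 + 1·283 + 9·164 = 3811; centroid 3811/16 ≈ 238.19.
From (147, 213): dx = 233.69, dy = 25.19, so the distance is √(dx²+dy²) ≈ 235.04.

≈ 235.0 px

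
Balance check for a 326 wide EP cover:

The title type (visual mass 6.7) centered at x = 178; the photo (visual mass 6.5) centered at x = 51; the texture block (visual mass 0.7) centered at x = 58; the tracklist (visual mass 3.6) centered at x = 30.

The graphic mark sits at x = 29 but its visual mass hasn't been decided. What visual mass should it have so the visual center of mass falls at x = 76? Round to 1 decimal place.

Known weights sum to 6.7 + 6.5 + 0.7 + 3.6 = 17.5; their moment is 6.7·178 + 6.5·51 + 0.7·58 + 3.6·30 = 1672.7.
Balance at x = 76 requires (1672.7 + w·29) / (17.5 + w) = 76.
Solving: w = (76·17.5 − 1672.7) / (29 − 76) = -342.7 / -47 ≈ 7.29.

w ≈ 7.3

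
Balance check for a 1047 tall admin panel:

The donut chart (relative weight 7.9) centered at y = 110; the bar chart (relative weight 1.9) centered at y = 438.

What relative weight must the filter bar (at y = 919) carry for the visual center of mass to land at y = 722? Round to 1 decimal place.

Known weights sum to 7.9 + 1.9 = 9.8; their moment is 7.9·110 + 1.9·438 = 1701.2.
For the centroid to hit 722: (1701.2 + w·919) / (9.8 + w) = 722.
Solving: w = (722·9.8 − 1701.2) / (919 − 722) = 5374.4 / 197 ≈ 27.28.

w ≈ 27.3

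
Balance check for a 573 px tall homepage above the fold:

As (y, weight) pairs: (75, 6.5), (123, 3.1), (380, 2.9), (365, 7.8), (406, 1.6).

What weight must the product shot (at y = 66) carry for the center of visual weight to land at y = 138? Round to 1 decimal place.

w ≈ 34.0

Fixed elements: Σw = 6.5 + 3.1 + 2.9 + 7.8 + 1.6 = 21.9, Σw·y = 6.5·75 + 3.1·123 + 2.9·380 + 7.8·365 + 1.6·406 = 5467.4.
Balance at y = 138 requires (5467.4 + w·66) / (21.9 + w) = 138.
Solving: w = (138·21.9 − 5467.4) / (66 − 138) = -2445.2 / -72 ≈ 33.96.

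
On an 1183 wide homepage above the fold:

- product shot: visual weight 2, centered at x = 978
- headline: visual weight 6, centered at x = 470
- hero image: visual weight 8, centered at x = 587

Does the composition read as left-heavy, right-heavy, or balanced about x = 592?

Σw = 2 + 6 + 8 = 16.
Σw·x = 2·978 + 6·470 + 8·587 = 9472, so x̄ = 9472/16 ≈ 592.00.
That equals the midline 592 — balanced.

balanced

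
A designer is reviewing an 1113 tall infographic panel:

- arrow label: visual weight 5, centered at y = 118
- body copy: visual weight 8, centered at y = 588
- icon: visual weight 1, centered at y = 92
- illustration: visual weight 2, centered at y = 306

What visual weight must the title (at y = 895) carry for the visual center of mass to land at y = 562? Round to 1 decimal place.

w ≈ 9.0

Known weights sum to 5 + 8 + 1 + 2 = 16; their moment is 5·118 + 8·588 + 1·92 + 2·306 = 5998.
For the centroid to hit 562: (5998 + w·895) / (16 + w) = 562.
Rearranging, w·(895 − 562) = 562·16 − 5998 = 2994, so w ≈ 2994/333 = 8.99.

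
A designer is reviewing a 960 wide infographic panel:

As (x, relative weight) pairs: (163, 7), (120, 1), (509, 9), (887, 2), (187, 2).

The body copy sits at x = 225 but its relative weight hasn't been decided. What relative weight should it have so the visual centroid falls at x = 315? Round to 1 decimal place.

w ≈ 15.3

Known weights sum to 7 + 1 + 9 + 2 + 2 = 21; their moment is 7·163 + 1·120 + 9·509 + 2·887 + 2·187 = 7990.
Balance at x = 315 requires (7990 + w·225) / (21 + w) = 315.
Rearranging, w·(225 − 315) = 315·21 − 7990 = -1375, so w ≈ -1375/-90 = 15.28.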